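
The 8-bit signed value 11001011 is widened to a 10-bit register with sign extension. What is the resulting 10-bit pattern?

MSB of 11001011 is 1; replicate it into the new high bits.
11|11001011 → 1111001011 (still -53).

1111001011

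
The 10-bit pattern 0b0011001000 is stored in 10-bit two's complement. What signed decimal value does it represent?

200

MSB is 0, so the value is non-negative: 0011001000 = 200.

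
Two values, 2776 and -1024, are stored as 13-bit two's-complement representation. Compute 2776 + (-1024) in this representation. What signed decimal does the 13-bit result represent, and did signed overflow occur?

1752; no overflow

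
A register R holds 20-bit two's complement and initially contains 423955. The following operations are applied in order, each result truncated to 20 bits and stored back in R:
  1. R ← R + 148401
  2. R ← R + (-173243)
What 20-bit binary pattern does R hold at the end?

Start: R = 423955 = 01100111100000010011.
R = 423955 + 148401 = 572356; wraps to -476220 = 10001011101111000100
R = -476220 + (-173243) = -649463; wraps to 399113 = 01100001011100001001

01100001011100001001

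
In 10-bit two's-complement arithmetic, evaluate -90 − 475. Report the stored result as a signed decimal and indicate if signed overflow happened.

-90 → 1110100110
475 → 0111011011
Subtract via negate-and-add: invert 0111011011 + 1 = 1000100101 (i.e. -475).
  1110100110
+ 1000100101
= 0111001011  (discard carry-out 1)
Result 0111001011: MSB = 0 → value 459.
Both addends (after negating the subtrahend) are negative but the stored result is non-negative: signed overflow. The true value -90 − 475 = -565 lies outside [-512, 511].

459; overflow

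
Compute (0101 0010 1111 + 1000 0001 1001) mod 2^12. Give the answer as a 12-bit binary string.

  010100101111
+ 100000011001
= 110101001000

110101001000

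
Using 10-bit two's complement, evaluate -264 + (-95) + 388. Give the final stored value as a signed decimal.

-264 + (-95) = -359 (1010011001)
-359 + 388 = 29 (0000011101)

29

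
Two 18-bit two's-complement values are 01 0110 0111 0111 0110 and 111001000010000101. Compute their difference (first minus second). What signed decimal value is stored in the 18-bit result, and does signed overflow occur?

01 0110 0111 0111 0110 → 010110011101110110 = 92022 (signed)
111001000010000101 = -28539 (signed)
Subtract via negate-and-add: invert 111001000010000101 + 1 = 000110111101111011 (i.e. 28539).
  010110011101110110
+ 000110111101111011
= 011101011011110001
Result 011101011011110001: MSB = 0 → value 120561.
Both addends (after negating the subtrahend) are non-negative and so is the stored result: no signed overflow.

120561; no overflow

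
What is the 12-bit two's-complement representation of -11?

|-11| = 11 = 000000001011 in 12 bits.
Invert the bits: 111111110100. Add 1: 111111110101.

111111110101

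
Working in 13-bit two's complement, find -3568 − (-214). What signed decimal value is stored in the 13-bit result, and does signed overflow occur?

-3354; no overflow

-3568 → 1001000010000
-214 → 1111100101010
Subtract via negate-and-add: invert 1111100101010 + 1 = 0000011010110 (i.e. 214).
  1001000010000
+ 0000011010110
= 1001011100110
Result 1001011100110: MSB = 1 → 4838 − 8192 = -3354.
Addends (after negating the subtrahend) have opposite signs, so signed overflow cannot occur.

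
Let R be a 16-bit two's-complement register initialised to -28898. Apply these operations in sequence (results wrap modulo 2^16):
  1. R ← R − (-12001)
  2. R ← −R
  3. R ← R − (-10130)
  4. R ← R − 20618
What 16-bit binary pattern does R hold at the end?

Start: R = -28898 = 1000111100011110.
R = -28898 − (-12001) = -16897 = 1011110111111111
R = −(-16897) = 16897 = 0100001000000001
R = 16897 − (-10130) = 27027 = 0110100110010011
R = 27027 − 20618 = 6409 = 0001100100001001

0001100100001001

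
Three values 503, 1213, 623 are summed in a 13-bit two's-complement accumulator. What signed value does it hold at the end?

2339

503 + 1213 = 1716 (0011010110100)
1716 + 623 = 2339 (0100100100011)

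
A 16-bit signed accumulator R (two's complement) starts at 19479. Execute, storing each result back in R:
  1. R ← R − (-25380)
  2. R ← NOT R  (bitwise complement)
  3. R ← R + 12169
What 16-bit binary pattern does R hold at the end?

1000000001001101

Start: R = 19479 = 0100110000010111.
R = 19479 − (-25380) = 44859; wraps to -20677 = 1010111100111011
R = NOT 1010111100111011 = 0101000011000100 = 20676
R = 20676 + 12169 = 32845; wraps to -32691 = 1000000001001101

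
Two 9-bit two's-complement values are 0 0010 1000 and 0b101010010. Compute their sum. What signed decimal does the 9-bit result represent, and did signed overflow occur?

0 0010 1000 → 000101000 = 40 (signed)
0b101010010 → 101010010 = -174 (signed)
  000101000
+ 101010010
= 101111010
Result 101111010: MSB = 1 → 378 − 512 = -134.
Addends have opposite signs, so signed overflow cannot occur.

-134; no overflow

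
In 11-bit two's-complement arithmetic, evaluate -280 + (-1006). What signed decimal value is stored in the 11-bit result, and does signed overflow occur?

-280 → 11011101000
-1006 → 10000010010
  11011101000
+ 10000010010
= 01011111010  (discard carry-out 1)
Result 01011111010: MSB = 0 → value 762.
Both addends are negative but the stored result is non-negative: signed overflow. The true value -280 + (-1006) = -1286 lies outside [-1024, 1023].

762; overflow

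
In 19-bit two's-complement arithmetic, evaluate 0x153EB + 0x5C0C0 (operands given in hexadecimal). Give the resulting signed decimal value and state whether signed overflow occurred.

-60245; no overflow

0x153EB = 0010101001111101011 = 87019 (signed)
0x5C0C0 = 1011100000011000000 = -147264 (signed)
  0010101001111101011
+ 1011100000011000000
= 1110001010010101011
Result 1110001010010101011: MSB = 1 → 464043 − 524288 = -60245.
Addends have opposite signs, so signed overflow cannot occur.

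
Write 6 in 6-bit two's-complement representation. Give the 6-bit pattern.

000110

6 is non-negative, so write it directly in 6 bits: 000110.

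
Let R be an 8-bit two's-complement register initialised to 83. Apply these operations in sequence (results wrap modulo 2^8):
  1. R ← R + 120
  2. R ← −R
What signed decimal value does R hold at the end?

Start: R = 83 = 01010011.
R = 83 + 120 = 203; wraps to -53 = 11001011
R = −(-53) = 53 = 00110101

53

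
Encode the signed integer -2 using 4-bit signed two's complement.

1110

|-2| = 2 = 0010 in 4 bits.
Invert the bits: 1101. Add 1: 1110.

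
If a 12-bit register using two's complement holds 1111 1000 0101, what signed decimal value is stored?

-123

MSB is 1, so the value is negative.
Invert: 000001111010. Add 1: 000001111011 = 123. So the value is −123.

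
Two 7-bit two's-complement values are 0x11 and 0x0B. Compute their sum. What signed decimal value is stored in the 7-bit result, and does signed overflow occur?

0x11 = 0010001 = 17 (signed)
0x0B = 0001011 = 11 (signed)
  0010001
+ 0001011
= 0011100
Result 0011100: MSB = 0 → value 28.
Both addends are non-negative and so is the stored result: no signed overflow.

28; no overflow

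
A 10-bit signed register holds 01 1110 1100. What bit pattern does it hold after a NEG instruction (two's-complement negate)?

Invert: 1000010011. Add 1: 1000010100.
Check: 0111101100 = 492, 1000010100 = -492.

1000010100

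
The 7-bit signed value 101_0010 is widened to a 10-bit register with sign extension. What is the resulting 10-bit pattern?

MSB of 1010010 is 1; replicate it into the new high bits.
111|1010010 → 1111010010 (still -46).

1111010010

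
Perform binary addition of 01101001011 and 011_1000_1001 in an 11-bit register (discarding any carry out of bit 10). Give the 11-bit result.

11011010100

  01101001011
+ 01110001001
= 11011010100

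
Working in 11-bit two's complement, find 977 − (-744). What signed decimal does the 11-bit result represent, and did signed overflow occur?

-327; overflow

977 → 01111010001
-744 → 10100011000
Subtract via negate-and-add: invert 10100011000 + 1 = 01011101000 (i.e. 744).
  01111010001
+ 01011101000
= 11010111001
Result 11010111001: MSB = 1 → 1721 − 2048 = -327.
Both addends (after negating the subtrahend) are non-negative but the stored result is negative: signed overflow. The true value 977 − (-744) = 1721 lies outside [-1024, 1023].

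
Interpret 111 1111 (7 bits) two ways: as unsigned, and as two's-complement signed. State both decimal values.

unsigned = 127, signed = -1

Unsigned: 1111111 = 127.
Signed: MSB=1 → 127 − 128 = -1.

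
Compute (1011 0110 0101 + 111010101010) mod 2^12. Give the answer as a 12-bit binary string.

  101101100101
+ 111010101010
= 101000001111  (discard carry-out 1)

101000001111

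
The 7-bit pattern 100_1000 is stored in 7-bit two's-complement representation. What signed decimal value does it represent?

-56

MSB is 1, so the value is negative.
Invert: 0110111. Add 1: 0111000 = 56. So the value is −56.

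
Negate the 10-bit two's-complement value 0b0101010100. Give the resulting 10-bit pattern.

1010101100

Invert: 1010101011. Add 1: 1010101100.
Check: 0101010100 = 340, 1010101100 = -340.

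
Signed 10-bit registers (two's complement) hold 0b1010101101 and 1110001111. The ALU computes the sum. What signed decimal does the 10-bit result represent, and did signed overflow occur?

0b1010101101 → 1010101101 = -339 (signed)
1110001111 = -113 (signed)
  1010101101
+ 1110001111
= 1000111100  (discard carry-out 1)
Result 1000111100: MSB = 1 → 572 − 1024 = -452.
Both addends are negative and so is the stored result: no signed overflow.

-452; no overflow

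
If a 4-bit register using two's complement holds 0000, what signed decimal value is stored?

MSB is 0, so the value is non-negative: 0000 = 0.

0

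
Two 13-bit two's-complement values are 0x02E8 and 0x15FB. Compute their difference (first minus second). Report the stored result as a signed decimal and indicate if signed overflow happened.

3309; no overflow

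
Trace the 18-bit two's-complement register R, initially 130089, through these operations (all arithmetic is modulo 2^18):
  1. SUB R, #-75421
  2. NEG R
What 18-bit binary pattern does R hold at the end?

001101110100111010

Start: R = 130089 = 011111110000101001.
R = 130089 − (-75421) = 205510; wraps to -56634 = 110010001011000110
R = −(-56634) = 56634 = 001101110100111010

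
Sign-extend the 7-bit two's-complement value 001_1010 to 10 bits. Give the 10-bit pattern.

0000011010

MSB of 0011010 is 0; replicate it into the new high bits.
000|0011010 → 0000011010 (still 26).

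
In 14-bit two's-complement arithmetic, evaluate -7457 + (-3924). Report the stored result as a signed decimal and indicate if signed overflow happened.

5003; overflow

-7457 → 10001011011111
-3924 → 11000010101100
  10001011011111
+ 11000010101100
= 01001110001011  (discard carry-out 1)
Result 01001110001011: MSB = 0 → value 5003.
Both addends are negative but the stored result is non-negative: signed overflow. The true value -7457 + (-3924) = -11381 lies outside [-8192, 8191].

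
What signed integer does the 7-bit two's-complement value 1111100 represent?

-4

MSB is 1, so the value is negative.
Unsigned reading: 124. Subtract 2^7 = 128: 124 − 128 = -4.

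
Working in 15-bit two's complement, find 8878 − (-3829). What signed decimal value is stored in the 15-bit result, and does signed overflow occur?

12707; no overflow

8878 → 010001010101110
-3829 → 111000100001011
Subtract via negate-and-add: invert 111000100001011 + 1 = 000111011110101 (i.e. 3829).
  010001010101110
+ 000111011110101
= 011000110100011
Result 011000110100011: MSB = 0 → value 12707.
Both addends (after negating the subtrahend) are non-negative and so is the stored result: no signed overflow.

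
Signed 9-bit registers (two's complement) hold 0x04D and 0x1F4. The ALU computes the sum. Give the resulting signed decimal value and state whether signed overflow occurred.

65; no overflow

0x04D = 001001101 = 77 (signed)
0x1F4 = 111110100 = -12 (signed)
  001001101
+ 111110100
= 001000001  (discard carry-out 1)
Result 001000001: MSB = 0 → value 65.
Addends have opposite signs, so signed overflow cannot occur.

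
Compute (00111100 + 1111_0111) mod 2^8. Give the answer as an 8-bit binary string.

00110011

  00111100
+ 11110111
= 00110011  (discard carry-out 1)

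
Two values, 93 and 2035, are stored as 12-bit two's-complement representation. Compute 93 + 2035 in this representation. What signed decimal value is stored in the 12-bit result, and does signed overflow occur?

93 → 000001011101
2035 → 011111110011
  000001011101
+ 011111110011
= 100001010000
Result 100001010000: MSB = 1 → 2128 − 4096 = -1968.
Both addends are non-negative but the stored result is negative: signed overflow. The true value 93 + 2035 = 2128 lies outside [-2048, 2047].

-1968; overflow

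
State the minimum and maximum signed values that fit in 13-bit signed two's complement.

min = -4096, max = 4095

Minimum: −2^12 = -4096.
Maximum: 2^12 − 1 = 4095.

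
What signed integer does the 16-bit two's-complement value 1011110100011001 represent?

-17127

MSB is 1, so the value is negative.
Unsigned reading: 48409. Subtract 2^16 = 65536: 48409 − 65536 = -17127.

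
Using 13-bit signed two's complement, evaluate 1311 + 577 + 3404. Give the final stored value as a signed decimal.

-2900

1311 + 577 = 1888 (0011101100000)
1888 + 3404 = 5292 → wraps to -2900 (1010010101100)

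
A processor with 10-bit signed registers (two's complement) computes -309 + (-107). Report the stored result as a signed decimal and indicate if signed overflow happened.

-309 → 1011001011
-107 → 1110010101
  1011001011
+ 1110010101
= 1001100000  (discard carry-out 1)
Result 1001100000: MSB = 1 → 608 − 1024 = -416.
Both addends are negative and so is the stored result: no signed overflow.

-416; no overflow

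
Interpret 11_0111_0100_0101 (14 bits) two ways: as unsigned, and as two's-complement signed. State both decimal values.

unsigned = 14149, signed = -2235

Unsigned: 11011101000101 = 14149.
Signed: MSB=1 → 14149 − 16384 = -2235.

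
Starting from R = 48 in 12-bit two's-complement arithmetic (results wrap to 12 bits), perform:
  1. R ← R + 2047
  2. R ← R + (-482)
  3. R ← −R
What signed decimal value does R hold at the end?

Start: R = 48 = 000000110000.
R = 48 + 2047 = 2095; wraps to -2001 = 100000101111
R = -2001 + (-482) = -2483; wraps to 1613 = 011001001101
R = −(1613) = -1613 = 100110110011

-1613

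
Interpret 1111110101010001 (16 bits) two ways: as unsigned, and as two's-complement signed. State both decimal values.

unsigned = 64849, signed = -687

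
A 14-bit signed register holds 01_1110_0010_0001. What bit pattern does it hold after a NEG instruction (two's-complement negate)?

Invert: 10000111011110. Add 1: 10000111011111.
Check: 01111000100001 = 7713, 10000111011111 = -7713.

10000111011111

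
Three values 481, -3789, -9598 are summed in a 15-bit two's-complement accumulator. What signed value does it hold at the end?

-12906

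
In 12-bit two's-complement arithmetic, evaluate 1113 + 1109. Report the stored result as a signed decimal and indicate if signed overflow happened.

1113 → 010001011001
1109 → 010001010101
  010001011001
+ 010001010101
= 100010101110
Result 100010101110: MSB = 1 → 2222 − 4096 = -1874.
Both addends are non-negative but the stored result is negative: signed overflow. The true value 1113 + 1109 = 2222 lies outside [-2048, 2047].

-1874; overflow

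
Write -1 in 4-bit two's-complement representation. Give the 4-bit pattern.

|-1| = 1 = 0001 in 4 bits.
Invert the bits: 1110. Add 1: 1111.

1111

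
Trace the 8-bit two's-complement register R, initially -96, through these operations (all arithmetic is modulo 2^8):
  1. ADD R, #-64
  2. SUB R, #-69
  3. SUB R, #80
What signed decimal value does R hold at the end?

85

Start: R = -96 = 10100000.
R = -96 + (-64) = -160; wraps to 96 = 01100000
R = 96 − (-69) = 165; wraps to -91 = 10100101
R = -91 − 80 = -171; wraps to 85 = 01010101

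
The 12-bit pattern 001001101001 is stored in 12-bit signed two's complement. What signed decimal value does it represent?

MSB is 0, so the value is non-negative: 001001101001 = 617.

617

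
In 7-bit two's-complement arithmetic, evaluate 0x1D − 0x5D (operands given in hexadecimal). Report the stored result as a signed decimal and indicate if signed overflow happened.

-64; overflow

0x1D = 0011101 = 29 (signed)
0x5D = 1011101 = -35 (signed)
Subtract via negate-and-add: invert 1011101 + 1 = 0100011 (i.e. 35).
  0011101
+ 0100011
= 1000000
Result 1000000: MSB = 1 → 64 − 128 = -64.
Both addends (after negating the subtrahend) are non-negative but the stored result is negative: signed overflow. The true value 29 − (-35) = 64 lies outside [-64, 63].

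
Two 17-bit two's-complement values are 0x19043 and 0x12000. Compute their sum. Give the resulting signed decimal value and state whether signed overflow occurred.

0x19043 = 11001000001000011 = -28605 (signed)
0x12000 = 10010000000000000 = -57344 (signed)
  11001000001000011
+ 10010000000000000
= 01011000001000011  (discard carry-out 1)
Result 01011000001000011: MSB = 0 → value 45123.
Both addends are negative but the stored result is non-negative: signed overflow. The true value -28605 + (-57344) = -85949 lies outside [-65536, 65535].

45123; overflow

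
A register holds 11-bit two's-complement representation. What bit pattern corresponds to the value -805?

|-805| = 805 = 01100100101 in 11 bits.
Invert the bits: 10011011010. Add 1: 10011011011.
Check: 10011011011 reads as 1243 − 2048 = -805.

10011011011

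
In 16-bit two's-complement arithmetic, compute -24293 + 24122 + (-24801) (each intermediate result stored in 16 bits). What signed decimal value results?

-24293 + 24122 = -171 (1111111101010101)
-171 + (-24801) = -24972 (1001111001110100)

-24972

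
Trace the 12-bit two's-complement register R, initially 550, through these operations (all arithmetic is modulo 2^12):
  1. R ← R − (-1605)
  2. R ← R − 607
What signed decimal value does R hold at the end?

1548

Start: R = 550 = 001000100110.
R = 550 − (-1605) = 2155; wraps to -1941 = 100001101011
R = -1941 − 607 = -2548; wraps to 1548 = 011000001100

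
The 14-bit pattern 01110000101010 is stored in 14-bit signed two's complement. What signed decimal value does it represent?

MSB is 0, so the value is non-negative: 01110000101010 = 7210.

7210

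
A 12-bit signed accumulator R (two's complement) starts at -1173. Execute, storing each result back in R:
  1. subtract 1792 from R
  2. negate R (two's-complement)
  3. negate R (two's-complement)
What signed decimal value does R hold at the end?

1131

Start: R = -1173 = 101101101011.
R = -1173 − 1792 = -2965; wraps to 1131 = 010001101011
R = −(1131) = -1131 = 101110010101
R = −(-1131) = 1131 = 010001101011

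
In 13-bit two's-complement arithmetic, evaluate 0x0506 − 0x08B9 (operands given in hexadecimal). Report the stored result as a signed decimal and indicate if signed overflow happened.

0x0506 = 0010100000110 = 1286 (signed)
0x08B9 = 0100010111001 = 2233 (signed)
Subtract via negate-and-add: invert 0100010111001 + 1 = 1011101000111 (i.e. -2233).
  0010100000110
+ 1011101000111
= 1110001001101
Result 1110001001101: MSB = 1 → 7245 − 8192 = -947.
Addends (after negating the subtrahend) have opposite signs, so signed overflow cannot occur.

-947; no overflow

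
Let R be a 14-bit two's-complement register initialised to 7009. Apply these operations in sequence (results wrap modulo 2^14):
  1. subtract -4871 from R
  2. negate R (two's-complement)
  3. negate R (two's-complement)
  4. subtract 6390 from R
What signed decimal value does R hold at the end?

Start: R = 7009 = 01101101100001.
R = 7009 − (-4871) = 11880; wraps to -4504 = 10111001101000
R = −(-4504) = 4504 = 01000110011000
R = −(4504) = -4504 = 10111001101000
R = -4504 − 6390 = -10894; wraps to 5490 = 01010101110010

5490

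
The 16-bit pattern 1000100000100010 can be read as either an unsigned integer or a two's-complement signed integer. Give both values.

Unsigned: 1000100000100010 = 34850.
Signed: MSB=1 → 34850 − 65536 = -30686.

unsigned = 34850, signed = -30686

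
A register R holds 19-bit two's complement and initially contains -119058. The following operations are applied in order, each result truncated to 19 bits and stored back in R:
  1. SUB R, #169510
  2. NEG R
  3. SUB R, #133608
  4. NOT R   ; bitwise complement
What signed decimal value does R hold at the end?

Start: R = -119058 = 1100010111011101110.
R = -119058 − 169510 = -288568; wraps to 235720 = 0111001100011001000
R = −(235720) = -235720 = 1000110011100111000
R = -235720 − 133608 = -369328; wraps to 154960 = 0100101110101010000
R = NOT 0100101110101010000 = 1011010001010101111 = -154961

-154961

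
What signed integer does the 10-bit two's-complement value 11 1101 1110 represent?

-34

MSB is 1, so the value is negative.
Unsigned reading: 990. Subtract 2^10 = 1024: 990 − 1024 = -34.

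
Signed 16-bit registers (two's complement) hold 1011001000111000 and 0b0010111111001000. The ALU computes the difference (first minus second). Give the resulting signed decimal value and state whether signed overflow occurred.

-32144; no overflow

1011001000111000 = -19912 (signed)
0b0010111111001000 → 0010111111001000 = 12232 (signed)
Subtract via negate-and-add: invert 0010111111001000 + 1 = 1101000000111000 (i.e. -12232).
  1011001000111000
+ 1101000000111000
= 1000001001110000  (discard carry-out 1)
Result 1000001001110000: MSB = 1 → 33392 − 65536 = -32144.
Both addends (after negating the subtrahend) are negative and so is the stored result: no signed overflow.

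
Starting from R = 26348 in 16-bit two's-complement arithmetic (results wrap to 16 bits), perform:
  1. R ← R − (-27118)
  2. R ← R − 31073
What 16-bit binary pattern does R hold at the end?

0101011101111001

Start: R = 26348 = 0110011011101100.
R = 26348 − (-27118) = 53466; wraps to -12070 = 1101000011011010
R = -12070 − 31073 = -43143; wraps to 22393 = 0101011101111001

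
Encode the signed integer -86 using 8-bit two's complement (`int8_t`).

|-86| = 86 = 01010110 in 8 bits.
Invert the bits: 10101001. Add 1: 10101010.
Check: 10101010 reads as 170 − 256 = -86.

10101010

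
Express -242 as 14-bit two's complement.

11111100001110

|-242| = 242 = 00000011110010 in 14 bits.
Invert the bits: 11111100001101. Add 1: 11111100001110.
Check: 11111100001110 reads as 16142 − 16384 = -242.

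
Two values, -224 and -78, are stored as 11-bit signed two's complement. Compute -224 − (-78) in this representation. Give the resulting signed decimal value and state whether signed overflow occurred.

-224 → 11100100000
-78 → 11110110010
Subtract via negate-and-add: invert 11110110010 + 1 = 00001001110 (i.e. 78).
  11100100000
+ 00001001110
= 11101101110
Result 11101101110: MSB = 1 → 1902 − 2048 = -146.
Addends (after negating the subtrahend) have opposite signs, so signed overflow cannot occur.

-146; no overflow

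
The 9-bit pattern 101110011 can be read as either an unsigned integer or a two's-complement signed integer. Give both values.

Unsigned: 101110011 = 371.
Signed: MSB=1 → 371 − 512 = -141.

unsigned = 371, signed = -141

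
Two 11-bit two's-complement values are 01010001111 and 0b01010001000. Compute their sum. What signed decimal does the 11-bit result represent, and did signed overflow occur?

-745; overflow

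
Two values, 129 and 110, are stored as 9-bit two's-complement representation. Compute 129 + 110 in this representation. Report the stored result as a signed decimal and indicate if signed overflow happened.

239; no overflow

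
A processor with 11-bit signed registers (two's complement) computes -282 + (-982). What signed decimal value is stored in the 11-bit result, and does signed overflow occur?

784; overflow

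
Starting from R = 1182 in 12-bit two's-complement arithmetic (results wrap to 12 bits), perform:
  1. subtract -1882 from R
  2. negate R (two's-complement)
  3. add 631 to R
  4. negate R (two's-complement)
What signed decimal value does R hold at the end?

-1663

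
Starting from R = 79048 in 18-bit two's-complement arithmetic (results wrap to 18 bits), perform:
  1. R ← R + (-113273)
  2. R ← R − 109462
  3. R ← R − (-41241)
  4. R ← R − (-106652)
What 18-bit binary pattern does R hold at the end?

Start: R = 79048 = 010011010011001000.
R = 79048 + (-113273) = -34225 = 110111101001001111
R = -34225 − 109462 = -143687; wraps to 118457 = 011100111010111001
R = 118457 − (-41241) = 159698; wraps to -102446 = 100110111111010010
R = -102446 − (-106652) = 4206 = 000001000001101110

000001000001101110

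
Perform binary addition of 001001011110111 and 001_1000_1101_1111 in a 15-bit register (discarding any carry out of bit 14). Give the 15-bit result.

010101111010110

  001001011110111
+ 001100011011111
= 010101111010110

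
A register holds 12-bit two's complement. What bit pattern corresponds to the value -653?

|-653| = 653 = 001010001101 in 12 bits.
Invert the bits: 110101110010. Add 1: 110101110011.

110101110011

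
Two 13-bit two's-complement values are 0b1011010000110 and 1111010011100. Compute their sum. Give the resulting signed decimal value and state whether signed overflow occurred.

-2782; no overflow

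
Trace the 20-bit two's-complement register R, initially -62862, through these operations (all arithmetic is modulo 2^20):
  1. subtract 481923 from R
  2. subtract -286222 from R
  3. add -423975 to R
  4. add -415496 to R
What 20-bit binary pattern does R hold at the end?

11110011111011001110

Start: R = -62862 = 11110000101001110010.
R = -62862 − 481923 = -544785; wraps to 503791 = 01111010111111101111
R = 503791 − (-286222) = 790013; wraps to -258563 = 11000000110111111101
R = -258563 + (-423975) = -682538; wraps to 366038 = 01011001010111010110
R = 366038 + (-415496) = -49458 = 11110011111011001110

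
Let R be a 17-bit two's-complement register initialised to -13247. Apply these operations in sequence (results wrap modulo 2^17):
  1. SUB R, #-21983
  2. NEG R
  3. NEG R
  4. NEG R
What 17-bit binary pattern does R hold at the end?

11101110111100000

Start: R = -13247 = 11100110001000001.
R = -13247 − (-21983) = 8736 = 00010001000100000
R = −(8736) = -8736 = 11101110111100000
R = −(-8736) = 8736 = 00010001000100000
R = −(8736) = -8736 = 11101110111100000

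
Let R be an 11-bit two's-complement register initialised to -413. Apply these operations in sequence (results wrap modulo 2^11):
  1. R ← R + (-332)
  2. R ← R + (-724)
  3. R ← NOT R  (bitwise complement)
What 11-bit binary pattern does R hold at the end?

Start: R = -413 = 11001100011.
R = -413 + (-332) = -745 = 10100010111
R = -745 + (-724) = -1469; wraps to 579 = 01001000011
R = NOT 01001000011 = 10110111100 = -580

10110111100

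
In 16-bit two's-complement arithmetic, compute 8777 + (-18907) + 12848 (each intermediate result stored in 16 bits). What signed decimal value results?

2718

8777 + (-18907) = -10130 (1101100001101110)
-10130 + 12848 = 2718 (0000101010011110)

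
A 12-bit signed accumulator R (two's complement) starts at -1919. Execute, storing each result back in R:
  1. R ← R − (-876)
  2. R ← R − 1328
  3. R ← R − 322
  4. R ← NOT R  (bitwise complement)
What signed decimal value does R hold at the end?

Start: R = -1919 = 100010000001.
R = -1919 − (-876) = -1043 = 101111101101
R = -1043 − 1328 = -2371; wraps to 1725 = 011010111101
R = 1725 − 322 = 1403 = 010101111011
R = NOT 010101111011 = 101010000100 = -1404

-1404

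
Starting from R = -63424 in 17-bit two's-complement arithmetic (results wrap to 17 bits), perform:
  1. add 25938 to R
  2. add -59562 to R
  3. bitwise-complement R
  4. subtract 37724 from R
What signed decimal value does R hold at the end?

59323

Start: R = -63424 = 10000100001000000.
R = -63424 + 25938 = -37486 = 10110110110010010
R = -37486 + (-59562) = -97048; wraps to 34024 = 01000010011101000
R = NOT 01000010011101000 = 10111101100010111 = -34025
R = -34025 − 37724 = -71749; wraps to 59323 = 01110011110111011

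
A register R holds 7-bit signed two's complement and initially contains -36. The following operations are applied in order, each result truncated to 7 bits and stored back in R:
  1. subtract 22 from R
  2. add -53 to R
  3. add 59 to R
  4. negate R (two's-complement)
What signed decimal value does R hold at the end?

52

Start: R = -36 = 1011100.
R = -36 − 22 = -58 = 1000110
R = -58 + (-53) = -111; wraps to 17 = 0010001
R = 17 + 59 = 76; wraps to -52 = 1001100
R = −(-52) = 52 = 0110100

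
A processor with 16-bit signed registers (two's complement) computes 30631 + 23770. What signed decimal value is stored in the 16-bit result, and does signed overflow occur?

-11135; overflow

30631 → 0111011110100111
23770 → 0101110011011010
  0111011110100111
+ 0101110011011010
= 1101010010000001
Result 1101010010000001: MSB = 1 → 54401 − 65536 = -11135.
Both addends are non-negative but the stored result is negative: signed overflow. The true value 30631 + 23770 = 54401 lies outside [-32768, 32767].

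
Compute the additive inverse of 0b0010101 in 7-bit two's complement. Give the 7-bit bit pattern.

1101011

Invert: 1101010. Add 1: 1101011.
Check: 0010101 = 21, 1101011 = -21.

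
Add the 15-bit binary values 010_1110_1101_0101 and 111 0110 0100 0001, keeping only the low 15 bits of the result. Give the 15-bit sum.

  010111011010101
+ 111011001000001
= 010010100010110  (discard carry-out 1)

010010100010110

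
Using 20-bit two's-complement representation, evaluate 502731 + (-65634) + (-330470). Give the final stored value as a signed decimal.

106627

502731 + (-65634) = 437097 (01101010101101101001)
437097 + (-330470) = 106627 (00011010000010000011)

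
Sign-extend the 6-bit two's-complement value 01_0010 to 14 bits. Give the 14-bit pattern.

00000000010010

MSB of 010010 is 0; replicate it into the new high bits.
00000000|010010 → 00000000010010 (still 18).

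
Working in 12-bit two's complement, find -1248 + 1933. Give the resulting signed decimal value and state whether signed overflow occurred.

-1248 → 101100100000
1933 → 011110001101
  101100100000
+ 011110001101
= 001010101101  (discard carry-out 1)
Result 001010101101: MSB = 0 → value 685.
Addends have opposite signs, so signed overflow cannot occur.

685; no overflow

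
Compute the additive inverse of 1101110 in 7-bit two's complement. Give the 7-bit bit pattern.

0010010

Invert: 0010001. Add 1: 0010010.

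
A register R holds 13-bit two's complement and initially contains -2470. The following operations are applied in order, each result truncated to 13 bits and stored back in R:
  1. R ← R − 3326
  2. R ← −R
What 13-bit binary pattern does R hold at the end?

Start: R = -2470 = 1011001011010.
R = -2470 − 3326 = -5796; wraps to 2396 = 0100101011100
R = −(2396) = -2396 = 1011010100100

1011010100100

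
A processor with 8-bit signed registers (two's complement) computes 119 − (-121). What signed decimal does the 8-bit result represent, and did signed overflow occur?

119 → 01110111
-121 → 10000111
Subtract via negate-and-add: invert 10000111 + 1 = 01111001 (i.e. 121).
  01110111
+ 01111001
= 11110000
Result 11110000: MSB = 1 → 240 − 256 = -16.
Both addends (after negating the subtrahend) are non-negative but the stored result is negative: signed overflow. The true value 119 − (-121) = 240 lies outside [-128, 127].

-16; overflow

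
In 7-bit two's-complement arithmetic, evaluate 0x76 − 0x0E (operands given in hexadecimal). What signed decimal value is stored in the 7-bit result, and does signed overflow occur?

0x76 = 1110110 = -10 (signed)
0x0E = 0001110 = 14 (signed)
Subtract via negate-and-add: invert 0001110 + 1 = 1110010 (i.e. -14).
  1110110
+ 1110010
= 1101000  (discard carry-out 1)
Result 1101000: MSB = 1 → 104 − 128 = -24.
Both addends (after negating the subtrahend) are negative and so is the stored result: no signed overflow.

-24; no overflow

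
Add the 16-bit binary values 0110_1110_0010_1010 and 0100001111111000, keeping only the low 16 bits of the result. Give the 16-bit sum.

1011001000100010

  0110111000101010
+ 0100001111111000
= 1011001000100010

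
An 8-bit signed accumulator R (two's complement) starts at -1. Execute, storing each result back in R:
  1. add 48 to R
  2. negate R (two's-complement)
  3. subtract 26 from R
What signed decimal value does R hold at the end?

-73

Start: R = -1 = 11111111.
R = -1 + 48 = 47 = 00101111
R = −(47) = -47 = 11010001
R = -47 − 26 = -73 = 10110111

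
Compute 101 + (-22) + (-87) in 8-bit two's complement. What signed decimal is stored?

-8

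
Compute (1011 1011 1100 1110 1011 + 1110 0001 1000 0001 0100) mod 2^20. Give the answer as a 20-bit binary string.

10011101010011111111

  10111011110011101011
+ 11100001100000010100
= 10011101010011111111  (discard carry-out 1)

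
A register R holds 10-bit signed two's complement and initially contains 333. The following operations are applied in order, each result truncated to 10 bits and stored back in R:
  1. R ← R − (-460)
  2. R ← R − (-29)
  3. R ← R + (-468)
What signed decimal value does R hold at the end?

354

Start: R = 333 = 0101001101.
R = 333 − (-460) = 793; wraps to -231 = 1100011001
R = -231 − (-29) = -202 = 1100110110
R = -202 + (-468) = -670; wraps to 354 = 0101100010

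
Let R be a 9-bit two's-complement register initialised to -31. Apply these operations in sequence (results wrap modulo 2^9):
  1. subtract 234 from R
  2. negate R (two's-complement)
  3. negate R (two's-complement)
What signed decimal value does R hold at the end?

Start: R = -31 = 111100001.
R = -31 − 234 = -265; wraps to 247 = 011110111
R = −(247) = -247 = 100001001
R = −(-247) = 247 = 011110111

247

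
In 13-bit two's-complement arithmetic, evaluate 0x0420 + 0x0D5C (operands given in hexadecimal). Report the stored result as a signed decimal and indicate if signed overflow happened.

-3716; overflow

0x0420 = 0010000100000 = 1056 (signed)
0x0D5C = 0110101011100 = 3420 (signed)
  0010000100000
+ 0110101011100
= 1000101111100
Result 1000101111100: MSB = 1 → 4476 − 8192 = -3716.
Both addends are non-negative but the stored result is negative: signed overflow. The true value 1056 + 3420 = 4476 lies outside [-4096, 4095].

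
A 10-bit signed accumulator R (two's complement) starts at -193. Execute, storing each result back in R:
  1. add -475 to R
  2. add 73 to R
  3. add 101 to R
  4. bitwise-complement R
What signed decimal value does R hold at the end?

493

Start: R = -193 = 1100111111.
R = -193 + (-475) = -668; wraps to 356 = 0101100100
R = 356 + 73 = 429 = 0110101101
R = 429 + 101 = 530; wraps to -494 = 1000010010
R = NOT 1000010010 = 0111101101 = 493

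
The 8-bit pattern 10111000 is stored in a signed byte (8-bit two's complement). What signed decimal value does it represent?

MSB is 1, so the value is negative.
Invert: 01000111. Add 1: 01001000 = 72. So the value is −72.

-72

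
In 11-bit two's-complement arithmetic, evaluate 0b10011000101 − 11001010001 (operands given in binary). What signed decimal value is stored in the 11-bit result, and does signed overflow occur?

-396; no overflow

0b10011000101 → 10011000101 = -827 (signed)
11001010001 = -431 (signed)
Subtract via negate-and-add: invert 11001010001 + 1 = 00110101111 (i.e. 431).
  10011000101
+ 00110101111
= 11001110100
Result 11001110100: MSB = 1 → 1652 − 2048 = -396.
Addends (after negating the subtrahend) have opposite signs, so signed overflow cannot occur.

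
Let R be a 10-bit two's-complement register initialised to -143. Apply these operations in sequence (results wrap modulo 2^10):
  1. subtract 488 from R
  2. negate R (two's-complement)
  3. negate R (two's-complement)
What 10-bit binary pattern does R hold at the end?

Start: R = -143 = 1101110001.
R = -143 − 488 = -631; wraps to 393 = 0110001001
R = −(393) = -393 = 1001110111
R = −(-393) = 393 = 0110001001

0110001001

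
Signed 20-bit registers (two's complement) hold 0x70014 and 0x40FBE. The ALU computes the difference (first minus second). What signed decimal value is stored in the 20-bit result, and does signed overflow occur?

192598; no overflow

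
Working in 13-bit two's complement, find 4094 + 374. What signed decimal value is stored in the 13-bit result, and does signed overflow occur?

-3724; overflow

4094 → 0111111111110
374 → 0000101110110
  0111111111110
+ 0000101110110
= 1000101110100
Result 1000101110100: MSB = 1 → 4468 − 8192 = -3724.
Both addends are non-negative but the stored result is negative: signed overflow. The true value 4094 + 374 = 4468 lies outside [-4096, 4095].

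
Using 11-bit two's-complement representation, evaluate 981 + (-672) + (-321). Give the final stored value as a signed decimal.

-12

981 + (-672) = 309 (00100110101)
309 + (-321) = -12 (11111110100)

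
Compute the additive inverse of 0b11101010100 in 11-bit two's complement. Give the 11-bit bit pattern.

00010101100

Invert: 00010101011. Add 1: 00010101100.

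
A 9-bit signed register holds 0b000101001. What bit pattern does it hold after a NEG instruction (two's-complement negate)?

111010111

Invert: 111010110. Add 1: 111010111.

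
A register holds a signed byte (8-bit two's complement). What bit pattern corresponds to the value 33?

00100001

33 is non-negative, so write it directly in 8 bits: 00100001.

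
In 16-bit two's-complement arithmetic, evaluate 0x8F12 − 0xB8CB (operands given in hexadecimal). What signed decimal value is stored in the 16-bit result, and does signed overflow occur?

-10681; no overflow

0x8F12 = 1000111100010010 = -28910 (signed)
0xB8CB = 1011100011001011 = -18229 (signed)
Subtract via negate-and-add: invert 1011100011001011 + 1 = 0100011100110101 (i.e. 18229).
  1000111100010010
+ 0100011100110101
= 1101011001000111
Result 1101011001000111: MSB = 1 → 54855 − 65536 = -10681.
Addends (after negating the subtrahend) have opposite signs, so signed overflow cannot occur.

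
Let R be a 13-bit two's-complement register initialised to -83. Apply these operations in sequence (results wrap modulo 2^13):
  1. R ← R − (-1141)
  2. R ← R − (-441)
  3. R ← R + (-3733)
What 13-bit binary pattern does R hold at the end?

1011101000110

Start: R = -83 = 1111110101101.
R = -83 − (-1141) = 1058 = 0010000100010
R = 1058 − (-441) = 1499 = 0010111011011
R = 1499 + (-3733) = -2234 = 1011101000110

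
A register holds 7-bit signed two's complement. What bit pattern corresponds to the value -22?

|-22| = 22 = 0010110 in 7 bits.
Invert the bits: 1101001. Add 1: 1101010.

1101010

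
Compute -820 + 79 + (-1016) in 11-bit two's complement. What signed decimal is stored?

291

-820 + 79 = -741 (10100011011)
-741 + (-1016) = -1757 → wraps to 291 (00100100011)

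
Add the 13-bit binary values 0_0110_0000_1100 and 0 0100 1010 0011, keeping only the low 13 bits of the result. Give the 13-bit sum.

0101010101111

  0011000001100
+ 0010010100011
= 0101010101111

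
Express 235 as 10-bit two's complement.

0011101011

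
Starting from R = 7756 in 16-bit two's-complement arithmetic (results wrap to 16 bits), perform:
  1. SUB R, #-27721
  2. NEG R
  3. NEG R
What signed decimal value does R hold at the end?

-30059

Start: R = 7756 = 0001111001001100.
R = 7756 − (-27721) = 35477; wraps to -30059 = 1000101010010101
R = −(-30059) = 30059 = 0111010101101011
R = −(30059) = -30059 = 1000101010010101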